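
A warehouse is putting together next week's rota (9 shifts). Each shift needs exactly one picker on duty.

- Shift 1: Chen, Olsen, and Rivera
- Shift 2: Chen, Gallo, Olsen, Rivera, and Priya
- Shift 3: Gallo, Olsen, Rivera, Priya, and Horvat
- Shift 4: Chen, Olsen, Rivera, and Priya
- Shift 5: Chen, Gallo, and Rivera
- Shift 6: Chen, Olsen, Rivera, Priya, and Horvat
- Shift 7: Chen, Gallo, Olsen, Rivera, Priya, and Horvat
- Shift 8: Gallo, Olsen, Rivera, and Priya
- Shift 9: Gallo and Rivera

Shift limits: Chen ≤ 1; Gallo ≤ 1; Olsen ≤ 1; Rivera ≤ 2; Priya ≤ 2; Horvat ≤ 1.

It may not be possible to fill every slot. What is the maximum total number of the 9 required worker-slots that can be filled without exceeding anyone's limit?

Total capacity across all pickers is 1+1+1+2+2+1 = 8, and 9 slots are needed, so at most 8 can be filled.
An assignment achieving 8: Shift 1→Chen, Shift 2→Priya, Shift 3→Priya, Shift 4→Olsen, Shift 5→Rivera, Shift 6→Horvat, Shift 8→Rivera, Shift 9→Gallo.
Loads: Chen 1/1, Gallo 1/1, Olsen 1/1, Rivera 2/2, Priya 2/2, Horvat 1/1.

8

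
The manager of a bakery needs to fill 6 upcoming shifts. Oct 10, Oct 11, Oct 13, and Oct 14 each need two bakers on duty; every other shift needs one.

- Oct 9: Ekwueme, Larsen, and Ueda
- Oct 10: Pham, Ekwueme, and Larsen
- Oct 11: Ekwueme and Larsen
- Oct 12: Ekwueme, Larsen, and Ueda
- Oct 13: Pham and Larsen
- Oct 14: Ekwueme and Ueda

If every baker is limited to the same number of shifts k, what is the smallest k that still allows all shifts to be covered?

With 4 bakers and 10 worker-slots to fill, someone must work at least ⌈10/4⌉ = 3 shifts, so k ≥ 3.
k = 3 works: Oct 9→Ekwueme, Oct 10→Pham+Larsen, Oct 11→Ekwueme+Larsen, Oct 12→Ueda, Oct 13→Pham+Larsen, Oct 14→Ekwueme+Ueda.
Loads: Pham 2, Ekwueme 3, Larsen 3, Ueda 2 — all ≤ 3.

3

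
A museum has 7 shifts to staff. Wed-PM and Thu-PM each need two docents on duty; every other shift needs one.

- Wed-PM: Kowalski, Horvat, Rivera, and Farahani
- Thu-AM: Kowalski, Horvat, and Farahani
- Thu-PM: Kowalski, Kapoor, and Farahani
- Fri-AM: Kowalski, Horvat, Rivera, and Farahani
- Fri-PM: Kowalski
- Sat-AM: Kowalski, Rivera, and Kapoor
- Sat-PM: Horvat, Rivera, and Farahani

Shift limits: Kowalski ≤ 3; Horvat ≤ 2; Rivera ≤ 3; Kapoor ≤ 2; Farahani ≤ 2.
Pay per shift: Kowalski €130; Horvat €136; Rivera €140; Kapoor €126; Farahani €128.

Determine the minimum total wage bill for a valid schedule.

Fri-PM can only be covered by Kowalski, so that assignment is forced.
Picking the cheapest available docent for each shift independently would cost €1152, but that ignores the shift limits.
An optimal schedule: Wed-PM→Kowalski+Horvat, Thu-AM→Farahani, Thu-PM→Kapoor+Farahani, Fri-AM→Kowalski, Fri-PM→Kowalski, Sat-AM→Kapoor, Sat-PM→Horvat.
Total: 130 + 136 + 128 + 126 + 128 + 130 + 130 + 126 + 136 = €1170.

€1170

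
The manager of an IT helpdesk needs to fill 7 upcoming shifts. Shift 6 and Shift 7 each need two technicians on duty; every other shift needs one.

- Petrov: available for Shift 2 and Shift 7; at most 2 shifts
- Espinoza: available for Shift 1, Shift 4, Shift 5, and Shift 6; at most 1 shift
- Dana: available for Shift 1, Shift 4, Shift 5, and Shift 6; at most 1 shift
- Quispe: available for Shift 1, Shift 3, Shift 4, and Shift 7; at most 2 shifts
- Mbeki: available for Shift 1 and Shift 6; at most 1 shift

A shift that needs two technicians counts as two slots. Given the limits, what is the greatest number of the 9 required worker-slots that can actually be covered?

7

Total capacity across all technicians is 2+1+1+2+1 = 7, and 9 slots are needed, so at most 7 can be filled.
An assignment achieving 7: Shift 2→Petrov, Shift 3→Quispe, Shift 4→Dana, Shift 5→Espinoza, Shift 6→Mbeki, Shift 7→Petrov+Quispe.
Loads: Petrov 2/2, Espinoza 1/1, Dana 1/1, Quispe 2/2, Mbeki 1/1.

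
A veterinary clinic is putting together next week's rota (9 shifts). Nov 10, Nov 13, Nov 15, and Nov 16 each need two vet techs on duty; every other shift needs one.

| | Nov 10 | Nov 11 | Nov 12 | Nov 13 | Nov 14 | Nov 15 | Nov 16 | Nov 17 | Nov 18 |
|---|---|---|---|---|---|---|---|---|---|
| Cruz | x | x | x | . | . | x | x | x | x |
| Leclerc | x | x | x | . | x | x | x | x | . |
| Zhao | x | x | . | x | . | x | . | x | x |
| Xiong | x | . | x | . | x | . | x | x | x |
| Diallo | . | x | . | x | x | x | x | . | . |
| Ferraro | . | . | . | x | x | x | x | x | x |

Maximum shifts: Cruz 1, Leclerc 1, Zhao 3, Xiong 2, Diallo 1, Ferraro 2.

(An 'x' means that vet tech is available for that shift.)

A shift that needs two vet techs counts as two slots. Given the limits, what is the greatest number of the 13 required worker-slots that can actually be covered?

Total capacity across all vet techs is 1+1+3+2+1+2 = 10, and 13 slots are needed, so at most 10 can be filled.
An assignment achieving 10: Nov 10→Leclerc+Zhao, Nov 11→Zhao, Nov 12→Cruz, Nov 13→Zhao+Diallo, Nov 14→Xiong, Nov 15→Ferraro, Nov 16→Ferraro, Nov 18→Xiong.
Loads: Cruz 1/1, Leclerc 1/1, Zhao 3/3, Xiong 2/2, Diallo 1/1, Ferraro 2/2.

10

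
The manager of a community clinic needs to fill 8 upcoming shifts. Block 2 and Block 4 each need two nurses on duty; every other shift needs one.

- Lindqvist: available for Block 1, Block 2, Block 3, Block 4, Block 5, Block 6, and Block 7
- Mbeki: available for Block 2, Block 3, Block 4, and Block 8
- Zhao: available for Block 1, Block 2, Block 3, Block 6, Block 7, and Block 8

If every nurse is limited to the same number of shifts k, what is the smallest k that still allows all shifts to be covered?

With 3 nurses and 10 worker-slots to fill, someone must work at least ⌈10/3⌉ = 4 shifts, so k ≥ 4.
k = 4 works: Block 1→Lindqvist, Block 2→Mbeki+Zhao, Block 3→Mbeki, Block 4→Lindqvist+Mbeki, Block 5→Lindqvist, Block 6→Lindqvist, Block 7→Zhao, Block 8→Mbeki.
Loads: Lindqvist 4, Mbeki 4, Zhao 2 — all ≤ 4.

4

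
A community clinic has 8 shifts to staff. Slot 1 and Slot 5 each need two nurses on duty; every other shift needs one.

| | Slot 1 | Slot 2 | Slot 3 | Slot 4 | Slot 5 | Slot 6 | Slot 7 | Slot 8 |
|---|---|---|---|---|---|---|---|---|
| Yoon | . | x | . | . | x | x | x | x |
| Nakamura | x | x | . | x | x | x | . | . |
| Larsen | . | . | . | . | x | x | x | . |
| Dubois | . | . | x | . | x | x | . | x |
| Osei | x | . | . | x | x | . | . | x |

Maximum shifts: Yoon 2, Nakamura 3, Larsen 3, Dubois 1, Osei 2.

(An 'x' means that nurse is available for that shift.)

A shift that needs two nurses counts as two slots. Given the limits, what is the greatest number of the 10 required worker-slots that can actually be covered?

Total capacity across all nurses is 2+3+3+1+2 = 11, and 10 slots are needed, so at most 10 can be filled.
An assignment achieving 10: Slot 1→Nakamura+Osei, Slot 2→Yoon, Slot 3→Dubois, Slot 4→Nakamura, Slot 5→Nakamura+Larsen, Slot 6→Larsen, Slot 7→Yoon, Slot 8→Osei.
Loads: Yoon 2/2, Nakamura 3/3, Larsen 2/3, Dubois 1/1, Osei 2/2.

10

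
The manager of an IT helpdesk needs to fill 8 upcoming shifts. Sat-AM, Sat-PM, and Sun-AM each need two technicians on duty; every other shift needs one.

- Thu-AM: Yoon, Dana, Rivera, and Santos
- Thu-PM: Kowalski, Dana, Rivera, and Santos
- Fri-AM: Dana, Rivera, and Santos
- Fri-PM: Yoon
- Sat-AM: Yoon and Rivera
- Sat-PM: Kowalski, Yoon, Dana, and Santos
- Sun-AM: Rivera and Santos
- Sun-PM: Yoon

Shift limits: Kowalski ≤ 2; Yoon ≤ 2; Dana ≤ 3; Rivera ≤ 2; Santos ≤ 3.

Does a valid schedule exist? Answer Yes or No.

Total capacity is 12 and 11 slots are needed, so capacity alone doesn't rule it out.
Shifts {Fri-PM, Sat-AM, Sun-PM} need 4 worker-slots in total, but the technicians available for any of those shifts (Yoon and Rivera) can supply at most 3 among them. So no valid schedule exists.

No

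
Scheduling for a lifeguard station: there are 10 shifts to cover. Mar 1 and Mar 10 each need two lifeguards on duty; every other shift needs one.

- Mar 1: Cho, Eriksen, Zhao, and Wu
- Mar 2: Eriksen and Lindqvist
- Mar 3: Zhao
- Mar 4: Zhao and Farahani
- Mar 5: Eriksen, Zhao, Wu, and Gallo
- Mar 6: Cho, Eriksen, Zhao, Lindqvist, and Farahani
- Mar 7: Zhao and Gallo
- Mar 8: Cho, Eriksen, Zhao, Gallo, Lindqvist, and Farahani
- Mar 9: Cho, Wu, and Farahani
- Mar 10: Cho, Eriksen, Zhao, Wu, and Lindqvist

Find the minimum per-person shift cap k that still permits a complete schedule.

2

With 7 lifeguards and 12 worker-slots to fill, someone must work at least ⌈12/7⌉ = 2 shifts, so k ≥ 2.
k = 2 works: Mar 1→Cho+Wu, Mar 2→Eriksen, Mar 3→Zhao, Mar 4→Zhao, Mar 5→Eriksen, Mar 6→Lindqvist, Mar 7→Gallo, Mar 8→Gallo, Mar 9→Cho, Mar 10→Wu+Lindqvist.
Loads: Cho 2, Eriksen 2, Zhao 2, Wu 2, Gallo 2, Lindqvist 2, Farahani 0 — all ≤ 2.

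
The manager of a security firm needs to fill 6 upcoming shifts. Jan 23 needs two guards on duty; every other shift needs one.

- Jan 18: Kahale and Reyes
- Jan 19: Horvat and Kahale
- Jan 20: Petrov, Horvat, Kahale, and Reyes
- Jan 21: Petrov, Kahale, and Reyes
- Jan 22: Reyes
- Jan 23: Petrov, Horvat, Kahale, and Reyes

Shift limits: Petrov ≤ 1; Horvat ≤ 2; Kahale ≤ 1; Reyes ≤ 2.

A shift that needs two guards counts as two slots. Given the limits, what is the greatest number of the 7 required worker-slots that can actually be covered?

6

Total capacity across all guards is 1+2+1+2 = 6, and 7 slots are needed, so at most 6 can be filled.
An assignment achieving 6: Jan 18→Kahale, Jan 19→Horvat, Jan 20→Horvat, Jan 21→Petrov, Jan 22→Reyes, Jan 23→Reyes.
Loads: Petrov 1/1, Horvat 2/2, Kahale 1/1, Reyes 2/2.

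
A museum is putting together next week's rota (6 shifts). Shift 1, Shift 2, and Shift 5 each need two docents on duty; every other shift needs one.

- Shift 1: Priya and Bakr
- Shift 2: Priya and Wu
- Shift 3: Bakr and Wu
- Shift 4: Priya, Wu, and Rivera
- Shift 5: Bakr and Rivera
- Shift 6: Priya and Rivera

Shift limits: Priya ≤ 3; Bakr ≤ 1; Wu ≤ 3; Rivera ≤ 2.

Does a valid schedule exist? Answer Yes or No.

Total capacity is 9 and 9 slots are needed, so capacity alone doesn't rule it out.
Shifts {Shift 1, Shift 5} need 4 worker-slots in total, but the docents available for any of those shifts (Priya, Bakr, and Rivera) can supply at most 3 among them. So no valid schedule exists.

No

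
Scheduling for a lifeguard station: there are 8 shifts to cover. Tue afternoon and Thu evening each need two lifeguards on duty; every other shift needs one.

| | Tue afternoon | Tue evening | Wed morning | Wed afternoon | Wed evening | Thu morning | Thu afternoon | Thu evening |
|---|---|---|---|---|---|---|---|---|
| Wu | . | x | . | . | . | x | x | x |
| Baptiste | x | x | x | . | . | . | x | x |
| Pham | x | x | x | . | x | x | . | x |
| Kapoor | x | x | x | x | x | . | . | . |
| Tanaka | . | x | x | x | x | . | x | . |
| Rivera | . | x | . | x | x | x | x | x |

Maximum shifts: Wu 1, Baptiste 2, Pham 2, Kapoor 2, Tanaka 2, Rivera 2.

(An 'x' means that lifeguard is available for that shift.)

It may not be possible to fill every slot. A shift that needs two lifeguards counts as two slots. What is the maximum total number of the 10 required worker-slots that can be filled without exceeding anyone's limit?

Total capacity across all lifeguards is 1+2+2+2+2+2 = 11, and 10 slots are needed, so at most 10 can be filled.
An assignment achieving 10: Tue afternoon→Baptiste+Pham, Tue evening→Tanaka, Wed morning→Baptiste, Wed afternoon→Kapoor, Wed evening→Kapoor, Thu morning→Wu, Thu afternoon→Tanaka, Thu evening→Pham+Rivera.
Loads: Wu 1/1, Baptiste 2/2, Pham 2/2, Kapoor 2/2, Tanaka 2/2, Rivera 1/2.

10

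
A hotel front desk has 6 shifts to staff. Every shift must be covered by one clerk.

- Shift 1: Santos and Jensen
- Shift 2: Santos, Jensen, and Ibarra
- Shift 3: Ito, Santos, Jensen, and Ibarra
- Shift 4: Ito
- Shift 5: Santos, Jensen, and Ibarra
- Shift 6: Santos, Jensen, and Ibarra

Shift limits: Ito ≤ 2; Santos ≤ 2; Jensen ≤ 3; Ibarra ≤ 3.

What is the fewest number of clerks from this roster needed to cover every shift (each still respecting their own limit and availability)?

6 slots to fill and no one can take more than 3, so at least ⌈6/3⌉ = 2 clerks are needed.
No set of 2 clerks can cover every shift (each such set leaves at least one shift with no one available or exceeds a cap).
Ito, Santos, and Jensen alone can cover everything: Shift 1→Santos, Shift 2→Santos, Shift 3→Ito, Shift 4→Ito, Shift 5→Jensen, Shift 6→Jensen.

3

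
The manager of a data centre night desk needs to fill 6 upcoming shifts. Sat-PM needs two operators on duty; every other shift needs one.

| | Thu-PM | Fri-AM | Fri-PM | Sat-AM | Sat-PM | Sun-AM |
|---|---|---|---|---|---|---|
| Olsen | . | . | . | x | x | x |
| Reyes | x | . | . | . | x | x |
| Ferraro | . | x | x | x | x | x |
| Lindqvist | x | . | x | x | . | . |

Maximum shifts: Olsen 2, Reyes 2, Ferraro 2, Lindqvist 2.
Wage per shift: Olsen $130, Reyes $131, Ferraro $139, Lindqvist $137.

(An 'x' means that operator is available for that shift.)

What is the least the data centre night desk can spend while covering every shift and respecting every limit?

Fri-AM can only be covered by Ferraro, so that assignment is forced.
Picking the cheapest available operator for each shift independently would cost $928, but that ignores the shift limits.
An optimal schedule: Thu-PM→Reyes, Fri-AM→Ferraro, Fri-PM→Lindqvist, Sat-AM→Lindqvist, Sat-PM→Olsen+Reyes, Sun-AM→Olsen.
Total: 131 + 139 + 137 + 137 + 130 + 131 + 130 = $935.

$935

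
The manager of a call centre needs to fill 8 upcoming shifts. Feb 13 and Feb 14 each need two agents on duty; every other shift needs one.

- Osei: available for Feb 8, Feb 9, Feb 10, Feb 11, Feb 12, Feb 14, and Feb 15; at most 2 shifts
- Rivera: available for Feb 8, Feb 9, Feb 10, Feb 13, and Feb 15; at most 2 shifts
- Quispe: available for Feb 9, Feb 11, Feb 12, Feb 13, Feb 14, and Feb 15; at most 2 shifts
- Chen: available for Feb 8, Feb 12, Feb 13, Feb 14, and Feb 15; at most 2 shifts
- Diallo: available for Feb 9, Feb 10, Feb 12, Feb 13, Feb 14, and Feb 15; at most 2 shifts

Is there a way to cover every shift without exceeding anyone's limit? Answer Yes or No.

Yes

One valid schedule: Feb 8→Osei, Feb 9→Rivera, Feb 10→Rivera, Feb 11→Osei, Feb 12→Quispe, Feb 13→Chen+Diallo, Feb 14→Chen+Diallo, Feb 15→Quispe.
Loads: Osei 2/2, Rivera 2/2, Quispe 2/2, Chen 2/2, Diallo 2/2 — all within limits.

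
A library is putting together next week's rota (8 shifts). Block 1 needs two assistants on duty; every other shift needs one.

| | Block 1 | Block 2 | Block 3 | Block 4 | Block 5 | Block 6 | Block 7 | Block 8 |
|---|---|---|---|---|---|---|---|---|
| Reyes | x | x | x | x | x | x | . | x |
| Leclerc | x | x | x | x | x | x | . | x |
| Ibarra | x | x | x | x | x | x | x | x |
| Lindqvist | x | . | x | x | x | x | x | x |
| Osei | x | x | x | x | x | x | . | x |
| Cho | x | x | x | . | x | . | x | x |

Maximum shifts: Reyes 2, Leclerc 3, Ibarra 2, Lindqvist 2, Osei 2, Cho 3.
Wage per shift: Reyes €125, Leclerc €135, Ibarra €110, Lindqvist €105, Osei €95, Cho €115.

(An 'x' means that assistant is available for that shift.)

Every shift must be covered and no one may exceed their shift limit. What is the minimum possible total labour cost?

Picking the cheapest available assistant for each shift independently would cost €875, but that ignores the shift limits.
An optimal schedule: Block 1→Ibarra+Cho, Block 2→Osei, Block 3→Ibarra, Block 4→Osei, Block 5→Cho, Block 6→Lindqvist, Block 7→Lindqvist, Block 8→Cho.
Total: 110 + 115 + 95 + 110 + 95 + 115 + 105 + 105 + 115 = €965.

€965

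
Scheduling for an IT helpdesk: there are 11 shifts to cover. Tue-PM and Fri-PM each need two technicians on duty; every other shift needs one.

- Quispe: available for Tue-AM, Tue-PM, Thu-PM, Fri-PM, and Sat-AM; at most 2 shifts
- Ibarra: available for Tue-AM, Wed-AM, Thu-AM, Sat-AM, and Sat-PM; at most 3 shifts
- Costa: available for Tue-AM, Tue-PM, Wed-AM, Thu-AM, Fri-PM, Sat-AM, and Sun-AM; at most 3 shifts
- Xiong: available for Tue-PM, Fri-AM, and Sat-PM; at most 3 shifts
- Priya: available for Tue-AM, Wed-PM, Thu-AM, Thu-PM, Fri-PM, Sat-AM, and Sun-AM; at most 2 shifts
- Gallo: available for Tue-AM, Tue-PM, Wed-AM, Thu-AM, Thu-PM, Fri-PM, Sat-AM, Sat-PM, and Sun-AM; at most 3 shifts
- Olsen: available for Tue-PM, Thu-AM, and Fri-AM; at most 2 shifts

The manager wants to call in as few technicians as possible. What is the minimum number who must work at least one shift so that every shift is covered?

5

13 slots to fill and no one can take more than 3, so at least ⌈13/3⌉ = 5 technicians are needed.
Quispe, Ibarra, Costa, Xiong, and Priya alone can cover everything: Tue-AM→Ibarra, Tue-PM→Quispe+Xiong, Wed-AM→Ibarra, Wed-PM→Priya, Thu-AM→Ibarra, Thu-PM→Quispe, Fri-AM→Xiong, Fri-PM→Costa+Priya, Sat-AM→Costa, Sat-PM→Xiong, Sun-AM→Costa.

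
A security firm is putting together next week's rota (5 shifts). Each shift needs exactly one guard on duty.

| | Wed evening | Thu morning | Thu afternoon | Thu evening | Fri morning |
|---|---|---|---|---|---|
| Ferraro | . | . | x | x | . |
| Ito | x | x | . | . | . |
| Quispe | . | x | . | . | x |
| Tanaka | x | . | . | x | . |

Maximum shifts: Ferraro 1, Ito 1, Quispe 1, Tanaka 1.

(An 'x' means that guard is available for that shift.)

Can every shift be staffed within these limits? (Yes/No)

No

Shifts {Wed evening, Thu morning, Thu afternoon, Thu evening, Fri morning} need 5 worker-slots in total, but the guards available for any of those shifts (Ferraro, Ito, Quispe, and Tanaka) can supply at most 4 among them. So no valid schedule exists.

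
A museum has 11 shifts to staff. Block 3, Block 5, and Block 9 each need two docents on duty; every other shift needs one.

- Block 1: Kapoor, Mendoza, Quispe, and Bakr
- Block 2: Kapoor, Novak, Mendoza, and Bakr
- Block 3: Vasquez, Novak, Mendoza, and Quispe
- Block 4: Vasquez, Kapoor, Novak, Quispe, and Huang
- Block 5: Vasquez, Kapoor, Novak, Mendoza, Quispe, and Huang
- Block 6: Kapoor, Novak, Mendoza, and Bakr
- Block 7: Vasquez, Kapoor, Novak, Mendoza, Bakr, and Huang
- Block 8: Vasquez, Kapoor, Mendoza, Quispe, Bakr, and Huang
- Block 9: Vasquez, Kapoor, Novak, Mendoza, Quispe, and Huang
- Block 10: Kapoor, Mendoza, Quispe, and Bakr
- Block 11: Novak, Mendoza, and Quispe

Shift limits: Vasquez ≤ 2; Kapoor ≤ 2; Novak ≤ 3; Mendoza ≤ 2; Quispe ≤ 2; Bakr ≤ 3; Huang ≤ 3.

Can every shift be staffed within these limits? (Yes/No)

Yes

One valid schedule: Block 1→Kapoor, Block 2→Kapoor, Block 3→Vasquez+Novak, Block 4→Vasquez, Block 5→Quispe+Huang, Block 6→Novak, Block 7→Mendoza, Block 8→Bakr, Block 9→Quispe+Huang, Block 10→Mendoza, Block 11→Novak.
Loads: Vasquez 2/2, Kapoor 2/2, Novak 3/3, Mendoza 2/2, Quispe 2/2, Bakr 1/3, Huang 2/3 — all within limits.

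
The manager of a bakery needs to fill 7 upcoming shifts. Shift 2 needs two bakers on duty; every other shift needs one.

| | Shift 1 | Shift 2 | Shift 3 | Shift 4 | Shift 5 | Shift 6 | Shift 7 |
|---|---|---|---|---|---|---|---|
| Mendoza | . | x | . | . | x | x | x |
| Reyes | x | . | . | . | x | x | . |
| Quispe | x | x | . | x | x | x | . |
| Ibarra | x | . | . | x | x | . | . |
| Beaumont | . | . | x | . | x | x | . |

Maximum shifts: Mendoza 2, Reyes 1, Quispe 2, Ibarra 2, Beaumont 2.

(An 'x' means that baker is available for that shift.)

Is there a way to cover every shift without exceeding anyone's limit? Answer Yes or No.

Shift 2 can only be covered by Mendoza and Quispe, so that assignment is forced.
Shift 3 can only be covered by Beaumont, so that assignment is forced.
Shift 7 can only be covered by Mendoza, so that assignment is forced.
One valid schedule: Shift 1→Reyes, Shift 2→Mendoza+Quispe, Shift 3→Beaumont, Shift 4→Quispe, Shift 5→Ibarra, Shift 6→Beaumont, Shift 7→Mendoza.
Loads: Mendoza 2/2, Reyes 1/1, Quispe 2/2, Ibarra 1/2, Beaumont 2/2 — all within limits.

Yes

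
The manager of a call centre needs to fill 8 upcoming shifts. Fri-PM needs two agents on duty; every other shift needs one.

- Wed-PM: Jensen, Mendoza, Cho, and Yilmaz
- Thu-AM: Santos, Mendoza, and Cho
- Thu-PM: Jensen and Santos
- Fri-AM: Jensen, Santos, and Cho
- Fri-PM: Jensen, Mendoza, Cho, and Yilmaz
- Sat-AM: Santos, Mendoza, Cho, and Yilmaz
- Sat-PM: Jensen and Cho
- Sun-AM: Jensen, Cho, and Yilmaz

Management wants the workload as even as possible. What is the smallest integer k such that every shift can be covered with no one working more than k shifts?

2

With 5 agents and 9 worker-slots to fill, someone must work at least ⌈9/5⌉ = 2 shifts, so k ≥ 2.
k = 2 works: Wed-PM→Mendoza, Thu-AM→Santos, Thu-PM→Jensen, Fri-AM→Santos, Fri-PM→Cho+Yilmaz, Sat-AM→Mendoza, Sat-PM→Jensen, Sun-AM→Cho.
Loads: Jensen 2, Santos 2, Mendoza 2, Cho 2, Yilmaz 1 — all ≤ 2.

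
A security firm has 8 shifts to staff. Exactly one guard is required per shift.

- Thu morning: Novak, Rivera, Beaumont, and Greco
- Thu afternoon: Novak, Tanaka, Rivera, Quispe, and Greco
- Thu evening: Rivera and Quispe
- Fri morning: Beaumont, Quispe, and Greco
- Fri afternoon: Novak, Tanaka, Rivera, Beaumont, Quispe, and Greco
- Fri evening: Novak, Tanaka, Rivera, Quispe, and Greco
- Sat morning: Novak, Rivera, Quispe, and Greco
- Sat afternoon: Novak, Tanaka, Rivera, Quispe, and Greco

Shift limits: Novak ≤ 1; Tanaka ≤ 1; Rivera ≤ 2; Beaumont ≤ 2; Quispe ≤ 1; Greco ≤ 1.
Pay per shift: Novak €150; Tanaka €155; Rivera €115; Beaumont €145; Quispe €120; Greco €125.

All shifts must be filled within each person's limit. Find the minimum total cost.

Picking the cheapest available guard for each shift independently would cost €925, but that ignores the shift limits.
An optimal schedule: Thu morning→Novak, Thu afternoon→Tanaka, Thu evening→Rivera, Fri morning→Beaumont, Fri afternoon→Beaumont, Fri evening→Quispe, Sat morning→Rivera, Sat afternoon→Greco.
Total: 150 + 155 + 115 + 145 + 145 + 120 + 115 + 125 = €1070.

€1070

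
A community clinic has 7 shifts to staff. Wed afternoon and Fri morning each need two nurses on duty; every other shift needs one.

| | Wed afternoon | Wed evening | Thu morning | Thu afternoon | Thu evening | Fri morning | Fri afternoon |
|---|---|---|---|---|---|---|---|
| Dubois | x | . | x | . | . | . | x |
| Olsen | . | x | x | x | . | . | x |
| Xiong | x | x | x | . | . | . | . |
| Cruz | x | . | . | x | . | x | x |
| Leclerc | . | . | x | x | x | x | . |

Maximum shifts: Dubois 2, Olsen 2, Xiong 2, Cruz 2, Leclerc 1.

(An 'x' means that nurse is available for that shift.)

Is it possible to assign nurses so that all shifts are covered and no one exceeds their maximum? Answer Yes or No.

No

Total capacity is 9 and 9 slots are needed, so capacity alone doesn't rule it out.
Shifts {Thu evening, Fri morning} need 3 worker-slots in total, but the nurses available for any of those shifts (Cruz and Leclerc) can supply at most 2 among them. So no valid schedule exists.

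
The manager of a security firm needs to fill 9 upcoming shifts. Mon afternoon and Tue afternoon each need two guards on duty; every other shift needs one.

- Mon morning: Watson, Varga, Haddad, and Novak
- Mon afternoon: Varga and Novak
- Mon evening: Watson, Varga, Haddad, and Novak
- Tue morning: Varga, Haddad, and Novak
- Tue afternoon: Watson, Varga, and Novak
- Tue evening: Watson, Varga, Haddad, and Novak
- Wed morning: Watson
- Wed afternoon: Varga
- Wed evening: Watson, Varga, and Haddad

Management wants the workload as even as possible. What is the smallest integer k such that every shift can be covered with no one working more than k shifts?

3

With 4 guards and 11 worker-slots to fill, someone must work at least ⌈11/4⌉ = 3 shifts, so k ≥ 3.
k = 3 works: Mon morning→Haddad, Mon afternoon→Varga+Novak, Mon evening→Haddad, Tue morning→Varga, Tue afternoon→Watson+Novak, Tue evening→Haddad, Wed morning→Watson, Wed afternoon→Varga, Wed evening→Watson.
Loads: Watson 3, Varga 3, Haddad 3, Novak 2 — all ≤ 3.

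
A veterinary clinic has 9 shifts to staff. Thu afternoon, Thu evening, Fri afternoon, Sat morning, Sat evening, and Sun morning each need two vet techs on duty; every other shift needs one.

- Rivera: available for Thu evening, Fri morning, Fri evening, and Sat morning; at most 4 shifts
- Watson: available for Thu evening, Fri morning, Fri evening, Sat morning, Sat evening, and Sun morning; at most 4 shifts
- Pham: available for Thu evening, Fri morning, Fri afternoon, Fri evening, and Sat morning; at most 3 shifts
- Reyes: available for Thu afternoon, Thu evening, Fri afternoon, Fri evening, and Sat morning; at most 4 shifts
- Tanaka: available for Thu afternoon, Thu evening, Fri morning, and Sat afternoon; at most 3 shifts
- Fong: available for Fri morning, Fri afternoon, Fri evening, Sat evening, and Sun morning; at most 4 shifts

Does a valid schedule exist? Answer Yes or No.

Thu afternoon can only be covered by Reyes and Tanaka, so that assignment is forced.
Sat afternoon can only be covered by Tanaka, so that assignment is forced.
Sat evening can only be covered by Watson and Fong, so that assignment is forced.
One valid schedule: Thu afternoon→Reyes+Tanaka, Thu evening→Rivera+Watson, Fri morning→Rivera, Fri afternoon→Pham+Reyes, Fri evening→Rivera, Sat morning→Rivera+Watson, Sat afternoon→Tanaka, Sat evening→Watson+Fong, Sun morning→Watson+Fong.
Loads: Rivera 4/4, Watson 4/4, Pham 1/3, Reyes 2/4, Tanaka 2/3, Fong 2/4 — all within limits.

Yes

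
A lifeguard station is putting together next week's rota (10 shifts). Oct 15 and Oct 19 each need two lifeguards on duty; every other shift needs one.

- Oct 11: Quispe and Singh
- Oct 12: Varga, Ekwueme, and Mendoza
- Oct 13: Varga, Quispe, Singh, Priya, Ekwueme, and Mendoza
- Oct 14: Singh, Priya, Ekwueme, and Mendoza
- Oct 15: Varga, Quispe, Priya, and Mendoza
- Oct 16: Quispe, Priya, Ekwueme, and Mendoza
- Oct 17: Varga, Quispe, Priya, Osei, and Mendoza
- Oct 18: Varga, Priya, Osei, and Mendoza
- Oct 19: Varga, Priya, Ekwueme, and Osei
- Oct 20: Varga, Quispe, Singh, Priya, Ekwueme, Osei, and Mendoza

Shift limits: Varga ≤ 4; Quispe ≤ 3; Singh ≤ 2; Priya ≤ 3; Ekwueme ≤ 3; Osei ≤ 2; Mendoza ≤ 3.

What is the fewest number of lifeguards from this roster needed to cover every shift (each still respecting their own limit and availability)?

4

12 slots to fill and no one can take more than 4, so at least ⌈12/4⌉ = 3 lifeguards are needed.
Any 3 lifeguards together have capacity at most 4+3+3 = 10 < 12 slots, so 3 can never suffice.
Varga, Quispe, Singh, and Priya alone can cover everything: Oct 11→Quispe, Oct 12→Varga, Oct 13→Singh, Oct 14→Singh, Oct 15→Varga+Quispe, Oct 16→Quispe, Oct 17→Priya, Oct 18→Varga, Oct 19→Varga+Priya, Oct 20→Priya.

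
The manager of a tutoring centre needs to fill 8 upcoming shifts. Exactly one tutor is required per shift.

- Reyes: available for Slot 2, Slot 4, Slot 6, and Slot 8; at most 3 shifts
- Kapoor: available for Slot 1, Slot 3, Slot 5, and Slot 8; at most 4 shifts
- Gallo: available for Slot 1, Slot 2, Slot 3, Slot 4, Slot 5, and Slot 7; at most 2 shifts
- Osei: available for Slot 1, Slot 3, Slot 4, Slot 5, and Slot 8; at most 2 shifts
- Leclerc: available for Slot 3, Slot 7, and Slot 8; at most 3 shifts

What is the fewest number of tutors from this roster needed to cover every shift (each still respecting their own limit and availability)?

3

8 slots to fill and no one can take more than 4, so at least ⌈8/4⌉ = 2 tutors are needed.
Any 2 tutors together have capacity at most 4+3 = 7 < 8 slots, so 2 can never suffice.
Reyes, Kapoor, and Gallo alone can cover everything: Slot 1→Kapoor, Slot 2→Reyes, Slot 3→Kapoor, Slot 4→Reyes, Slot 5→Kapoor, Slot 6→Reyes, Slot 7→Gallo, Slot 8→Kapoor.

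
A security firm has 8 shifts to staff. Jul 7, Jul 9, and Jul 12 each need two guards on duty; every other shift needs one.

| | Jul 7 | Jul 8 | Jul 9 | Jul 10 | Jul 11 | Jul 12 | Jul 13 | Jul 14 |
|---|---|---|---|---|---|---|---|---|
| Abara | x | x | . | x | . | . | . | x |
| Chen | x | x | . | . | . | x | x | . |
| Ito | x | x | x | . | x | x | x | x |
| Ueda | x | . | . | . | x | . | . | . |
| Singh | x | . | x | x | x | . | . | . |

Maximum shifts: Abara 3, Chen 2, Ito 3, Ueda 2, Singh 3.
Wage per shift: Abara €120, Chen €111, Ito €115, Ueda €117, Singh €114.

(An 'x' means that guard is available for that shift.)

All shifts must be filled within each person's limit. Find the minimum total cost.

Jul 9 can only be covered by Ito and Singh, so that assignment is forced.
Jul 12 can only be covered by Chen and Ito, so that assignment is forced.
Picking the cheapest available guard for each shift independently would cost €1245, but that ignores the shift limits.
An optimal schedule: Jul 7→Singh+Ueda, Jul 8→Abara, Jul 9→Singh+Ito, Jul 10→Singh, Jul 11→Ueda, Jul 12→Chen+Ito, Jul 13→Chen, Jul 14→Ito.
Total: 114 + 117 + 120 + 114 + 115 + 114 + 117 + 111 + 115 + 111 + 115 = €1263.

€1263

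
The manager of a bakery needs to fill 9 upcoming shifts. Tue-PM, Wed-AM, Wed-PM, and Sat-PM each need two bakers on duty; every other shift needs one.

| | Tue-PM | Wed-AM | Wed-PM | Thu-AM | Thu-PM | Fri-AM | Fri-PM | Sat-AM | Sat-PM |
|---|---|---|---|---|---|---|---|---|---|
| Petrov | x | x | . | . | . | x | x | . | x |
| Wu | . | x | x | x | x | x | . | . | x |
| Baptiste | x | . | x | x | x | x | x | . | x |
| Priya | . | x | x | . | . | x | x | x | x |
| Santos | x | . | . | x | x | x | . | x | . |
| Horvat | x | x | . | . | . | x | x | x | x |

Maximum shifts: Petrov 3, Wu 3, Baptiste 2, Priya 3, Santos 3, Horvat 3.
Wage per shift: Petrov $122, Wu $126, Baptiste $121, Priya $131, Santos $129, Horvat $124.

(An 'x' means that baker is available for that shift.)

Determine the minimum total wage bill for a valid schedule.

$1616

Picking the cheapest available baker for each shift independently would cost $1587, but that ignores the shift limits.
An optimal schedule: Tue-PM→Petrov+Santos, Wed-AM→Petrov+Horvat, Wed-PM→Baptiste+Wu, Thu-AM→Baptiste, Thu-PM→Wu, Fri-AM→Santos, Fri-PM→Petrov, Sat-AM→Horvat, Sat-PM→Horvat+Wu.
Total: 122 + 129 + 122 + 124 + 121 + 126 + 121 + 126 + 129 + 122 + 124 + 124 + 126 = $1616.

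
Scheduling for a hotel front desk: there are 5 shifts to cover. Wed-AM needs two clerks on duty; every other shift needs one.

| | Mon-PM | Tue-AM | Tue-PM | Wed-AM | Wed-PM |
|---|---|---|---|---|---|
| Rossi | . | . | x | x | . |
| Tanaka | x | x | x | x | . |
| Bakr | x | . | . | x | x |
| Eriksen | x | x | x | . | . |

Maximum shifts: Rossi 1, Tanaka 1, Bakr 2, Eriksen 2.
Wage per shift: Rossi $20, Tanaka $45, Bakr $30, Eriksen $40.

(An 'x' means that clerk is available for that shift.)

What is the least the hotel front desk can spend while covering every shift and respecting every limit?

Wed-PM can only be covered by Bakr, so that assignment is forced.
Picking the cheapest available clerk for each shift independently would cost $170, but that ignores the shift limits.
An optimal schedule: Mon-PM→Eriksen, Tue-AM→Tanaka, Tue-PM→Eriksen, Wed-AM→Rossi+Bakr, Wed-PM→Bakr.
Total: 40 + 45 + 40 + 20 + 30 + 30 = $205.

$205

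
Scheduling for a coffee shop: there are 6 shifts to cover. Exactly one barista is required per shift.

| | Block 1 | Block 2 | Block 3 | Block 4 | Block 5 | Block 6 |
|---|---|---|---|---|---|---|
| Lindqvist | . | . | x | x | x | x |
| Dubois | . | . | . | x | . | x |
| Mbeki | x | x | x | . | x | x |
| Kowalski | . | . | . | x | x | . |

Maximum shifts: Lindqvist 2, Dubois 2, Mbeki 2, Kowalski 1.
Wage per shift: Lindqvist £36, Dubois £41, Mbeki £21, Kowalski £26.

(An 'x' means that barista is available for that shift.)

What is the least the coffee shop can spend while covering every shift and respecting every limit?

Block 1 can only be covered by Mbeki, so that assignment is forced.
Block 2 can only be covered by Mbeki, so that assignment is forced.
Picking the cheapest available barista for each shift independently would cost £131, but that ignores the shift limits.
An optimal schedule: Block 1→Mbeki, Block 2→Mbeki, Block 3→Lindqvist, Block 4→Lindqvist, Block 5→Kowalski, Block 6→Dubois.
Total: 21 + 21 + 36 + 36 + 26 + 41 = £181.

£181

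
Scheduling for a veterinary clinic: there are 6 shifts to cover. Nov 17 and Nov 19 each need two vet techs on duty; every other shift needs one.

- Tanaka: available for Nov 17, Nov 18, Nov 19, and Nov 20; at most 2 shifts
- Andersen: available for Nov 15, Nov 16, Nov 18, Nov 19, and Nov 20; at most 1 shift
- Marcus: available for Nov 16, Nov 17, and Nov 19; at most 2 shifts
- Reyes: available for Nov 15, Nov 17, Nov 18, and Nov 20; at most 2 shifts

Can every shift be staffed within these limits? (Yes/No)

No

Total capacity is 2+1+2+2 = 7 but 8 worker-slots are needed — infeasible.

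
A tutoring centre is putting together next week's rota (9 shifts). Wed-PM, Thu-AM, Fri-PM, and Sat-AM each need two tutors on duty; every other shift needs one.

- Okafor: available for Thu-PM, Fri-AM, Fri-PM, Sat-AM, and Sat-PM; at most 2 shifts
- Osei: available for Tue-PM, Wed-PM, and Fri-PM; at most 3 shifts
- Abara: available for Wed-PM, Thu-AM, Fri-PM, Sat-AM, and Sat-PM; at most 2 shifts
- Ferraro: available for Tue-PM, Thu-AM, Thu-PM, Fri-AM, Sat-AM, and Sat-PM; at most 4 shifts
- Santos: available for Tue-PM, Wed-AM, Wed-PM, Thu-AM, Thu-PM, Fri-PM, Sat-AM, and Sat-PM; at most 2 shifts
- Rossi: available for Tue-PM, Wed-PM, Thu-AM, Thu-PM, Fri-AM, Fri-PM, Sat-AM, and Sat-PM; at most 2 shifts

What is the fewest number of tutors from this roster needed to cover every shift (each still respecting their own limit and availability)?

13 slots to fill and no one can take more than 4, so at least ⌈13/4⌉ = 4 tutors are needed.
Any 4 tutors together have capacity at most 4+3+2+2 = 11 < 13 slots, so 4 can never suffice.
Okafor, Osei, Abara, Ferraro, and Santos alone can cover everything: Tue-PM→Osei, Wed-AM→Santos, Wed-PM→Osei+Abara, Thu-AM→Abara+Ferraro, Thu-PM→Ferraro, Fri-AM→Okafor, Fri-PM→Okafor+Osei, Sat-AM→Ferraro+Santos, Sat-PM→Ferraro.

5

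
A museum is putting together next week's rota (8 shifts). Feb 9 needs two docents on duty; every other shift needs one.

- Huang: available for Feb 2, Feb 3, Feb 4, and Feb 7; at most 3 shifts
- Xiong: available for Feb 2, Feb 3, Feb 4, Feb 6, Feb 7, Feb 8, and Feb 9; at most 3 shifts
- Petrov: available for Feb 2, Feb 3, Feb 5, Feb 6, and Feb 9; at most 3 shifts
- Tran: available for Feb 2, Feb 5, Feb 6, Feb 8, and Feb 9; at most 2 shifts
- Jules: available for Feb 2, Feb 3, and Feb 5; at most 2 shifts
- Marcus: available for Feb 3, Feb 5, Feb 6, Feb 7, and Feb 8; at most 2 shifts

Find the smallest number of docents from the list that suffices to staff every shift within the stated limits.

3

9 slots to fill and no one can take more than 3, so at least ⌈9/3⌉ = 3 docents are needed.
Huang, Xiong, and Petrov alone can cover everything: Feb 2→Huang, Feb 3→Petrov, Feb 4→Huang, Feb 5→Petrov, Feb 6→Xiong, Feb 7→Huang, Feb 8→Xiong, Feb 9→Xiong+Petrov.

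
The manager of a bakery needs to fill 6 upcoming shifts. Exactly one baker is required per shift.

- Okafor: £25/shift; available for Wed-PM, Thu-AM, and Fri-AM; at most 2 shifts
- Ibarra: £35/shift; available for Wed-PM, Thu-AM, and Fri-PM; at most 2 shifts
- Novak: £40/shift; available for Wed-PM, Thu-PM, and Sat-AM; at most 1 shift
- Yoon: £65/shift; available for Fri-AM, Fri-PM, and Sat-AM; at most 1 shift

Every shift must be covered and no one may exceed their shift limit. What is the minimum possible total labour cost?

£225

Thu-PM can only be covered by Novak, so that assignment is forced.
Picking the cheapest available baker for each shift independently would cost £190, but that ignores the shift limits.
An optimal schedule: Wed-PM→Ibarra, Thu-AM→Okafor, Thu-PM→Novak, Fri-AM→Okafor, Fri-PM→Ibarra, Sat-AM→Yoon.
Total: 35 + 25 + 40 + 25 + 35 + 65 = £225.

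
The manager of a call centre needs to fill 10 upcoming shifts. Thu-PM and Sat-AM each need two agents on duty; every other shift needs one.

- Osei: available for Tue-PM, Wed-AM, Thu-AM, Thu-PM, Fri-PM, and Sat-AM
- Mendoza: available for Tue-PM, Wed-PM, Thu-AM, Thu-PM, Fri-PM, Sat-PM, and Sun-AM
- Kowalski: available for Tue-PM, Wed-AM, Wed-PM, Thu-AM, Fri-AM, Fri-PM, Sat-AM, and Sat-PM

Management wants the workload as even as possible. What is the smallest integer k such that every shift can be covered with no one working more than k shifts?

4

With 3 agents and 12 worker-slots to fill, someone must work at least ⌈12/3⌉ = 4 shifts, so k ≥ 4.
k = 4 works: Tue-PM→Osei, Wed-AM→Osei, Wed-PM→Mendoza, Thu-AM→Kowalski, Thu-PM→Osei+Mendoza, Fri-AM→Kowalski, Fri-PM→Kowalski, Sat-AM→Osei+Kowalski, Sat-PM→Mendoza, Sun-AM→Mendoza.
Loads: Osei 4, Mendoza 4, Kowalski 4 — all ≤ 4.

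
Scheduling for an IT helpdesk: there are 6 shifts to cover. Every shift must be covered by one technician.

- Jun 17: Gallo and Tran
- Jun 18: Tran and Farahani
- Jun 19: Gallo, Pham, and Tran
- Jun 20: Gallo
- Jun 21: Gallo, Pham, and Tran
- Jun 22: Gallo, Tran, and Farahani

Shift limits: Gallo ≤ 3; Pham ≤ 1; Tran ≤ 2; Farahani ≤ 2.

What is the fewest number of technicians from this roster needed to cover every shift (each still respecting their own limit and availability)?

6 slots to fill and no one can take more than 3, so at least ⌈6/3⌉ = 2 technicians are needed.
Any 2 technicians together have capacity at most 3+2 = 5 < 6 slots, so 2 can never suffice.
Gallo, Pham, and Tran alone can cover everything: Jun 17→Gallo, Jun 18→Tran, Jun 19→Pham, Jun 20→Gallo, Jun 21→Tran, Jun 22→Gallo.

3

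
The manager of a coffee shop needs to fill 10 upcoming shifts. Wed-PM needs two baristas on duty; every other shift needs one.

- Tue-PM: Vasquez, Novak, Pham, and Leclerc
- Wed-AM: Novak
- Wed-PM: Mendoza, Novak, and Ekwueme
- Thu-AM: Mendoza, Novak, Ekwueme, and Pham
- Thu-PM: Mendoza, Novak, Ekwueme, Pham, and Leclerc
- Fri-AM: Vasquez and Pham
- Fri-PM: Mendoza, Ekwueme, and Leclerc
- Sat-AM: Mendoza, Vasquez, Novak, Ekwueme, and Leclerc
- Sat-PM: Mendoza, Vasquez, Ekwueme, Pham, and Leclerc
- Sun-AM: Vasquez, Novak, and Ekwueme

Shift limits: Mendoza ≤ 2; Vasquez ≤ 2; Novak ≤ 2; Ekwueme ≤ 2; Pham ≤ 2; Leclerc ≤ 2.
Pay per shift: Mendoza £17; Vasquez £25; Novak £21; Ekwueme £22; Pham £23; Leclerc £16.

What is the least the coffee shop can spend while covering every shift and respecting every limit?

Wed-AM can only be covered by Novak, so that assignment is forced.
Picking the cheapest available barista for each shift independently would cost £200, but that ignores the shift limits.
An optimal schedule: Tue-PM→Leclerc, Wed-AM→Novak, Wed-PM→Mendoza+Novak, Thu-AM→Mendoza, Thu-PM→Ekwueme, Fri-AM→Pham, Fri-PM→Leclerc, Sat-AM→Vasquez, Sat-PM→Pham, Sun-AM→Ekwueme.
Total: 16 + 21 + 17 + 21 + 17 + 22 + 23 + 16 + 25 + 23 + 22 = £223.

£223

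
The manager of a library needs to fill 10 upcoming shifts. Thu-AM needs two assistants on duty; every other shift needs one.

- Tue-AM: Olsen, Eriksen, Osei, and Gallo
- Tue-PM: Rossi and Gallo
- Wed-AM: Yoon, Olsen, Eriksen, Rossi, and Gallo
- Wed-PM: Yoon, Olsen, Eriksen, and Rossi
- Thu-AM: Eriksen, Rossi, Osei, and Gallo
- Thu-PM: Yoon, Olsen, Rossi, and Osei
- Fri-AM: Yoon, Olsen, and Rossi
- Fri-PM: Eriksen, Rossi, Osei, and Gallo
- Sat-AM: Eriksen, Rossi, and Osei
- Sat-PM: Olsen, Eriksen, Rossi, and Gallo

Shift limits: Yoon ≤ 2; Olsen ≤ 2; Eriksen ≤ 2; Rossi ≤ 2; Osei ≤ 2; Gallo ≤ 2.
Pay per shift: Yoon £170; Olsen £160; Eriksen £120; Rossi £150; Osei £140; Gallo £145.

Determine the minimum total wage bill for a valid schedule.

Picking the cheapest available assistant for each shift independently would cost £1415, but that ignores the shift limits.
An optimal schedule: Tue-AM→Eriksen, Tue-PM→Gallo, Wed-AM→Yoon, Wed-PM→Rossi, Thu-AM→Osei+Gallo, Thu-PM→Olsen, Fri-AM→Rossi, Fri-PM→Osei, Sat-AM→Eriksen, Sat-PM→Olsen.
Total: 120 + 145 + 170 + 150 + 140 + 145 + 160 + 150 + 140 + 120 + 160 = £1600.

£1600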